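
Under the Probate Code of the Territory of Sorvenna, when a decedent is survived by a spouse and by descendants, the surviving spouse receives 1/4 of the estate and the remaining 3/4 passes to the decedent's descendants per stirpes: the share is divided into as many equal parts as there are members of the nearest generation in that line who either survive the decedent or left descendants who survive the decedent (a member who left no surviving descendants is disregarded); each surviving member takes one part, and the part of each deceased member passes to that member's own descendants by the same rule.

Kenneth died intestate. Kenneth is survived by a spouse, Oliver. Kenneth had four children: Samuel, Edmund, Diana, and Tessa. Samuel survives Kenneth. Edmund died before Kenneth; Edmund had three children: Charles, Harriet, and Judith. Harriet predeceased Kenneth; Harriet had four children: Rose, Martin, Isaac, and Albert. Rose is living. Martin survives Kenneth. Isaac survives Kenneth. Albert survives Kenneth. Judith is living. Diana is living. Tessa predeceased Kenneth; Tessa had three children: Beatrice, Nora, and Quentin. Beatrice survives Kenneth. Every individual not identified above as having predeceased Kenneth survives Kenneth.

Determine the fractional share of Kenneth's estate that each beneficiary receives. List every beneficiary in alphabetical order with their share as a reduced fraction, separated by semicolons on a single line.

Albert 1/64; Beatrice 1/16; Charles 1/16; Diana 3/16; Isaac 1/64; Judith 1/16; Martin 1/64; Nora 1/16; Oliver 1/4; Quentin 1/16; Rose 1/64; Samuel 3/16

Oliver, as surviving spouse, takes 1/4.
The remaining 3/4 passes to Kenneth's descendants per stirpes.
The 3/4 is divided into 4 equal shares of 3/16 among Samuel, Edmund, Diana, Tessa.
Samuel is living and takes 3/16.
Edmund predeceased; the 3/16 allotted to Edmund's branch passes to Edmund's issue by representation.
The 3/16 is divided into 3 equal shares of 1/16 among Charles, Harriet, Judith.
Charles is living and takes 1/16.
Harriet predeceased; the 1/16 allotted to Harriet's branch passes to Harriet's issue by representation.
The 1/16 is divided into 4 equal shares of 1/64 among Rose, Martin, Isaac, Albert.
Rose is living and takes 1/64.
Martin is living and takes 1/64.
Isaac is living and takes 1/64.
Albert is living and takes 1/64.
Judith is living and takes 1/16.
Diana is living and takes 3/16.
Tessa predeceased; the 3/16 allotted to Tessa's branch passes to Tessa's issue by representation.
The 3/16 is divided into 3 equal shares of 1/16 among Beatrice, Nora, Quentin.
Beatrice is living and takes 1/16.
Nora is living and takes 1/16.
Quentin is living and takes 1/16.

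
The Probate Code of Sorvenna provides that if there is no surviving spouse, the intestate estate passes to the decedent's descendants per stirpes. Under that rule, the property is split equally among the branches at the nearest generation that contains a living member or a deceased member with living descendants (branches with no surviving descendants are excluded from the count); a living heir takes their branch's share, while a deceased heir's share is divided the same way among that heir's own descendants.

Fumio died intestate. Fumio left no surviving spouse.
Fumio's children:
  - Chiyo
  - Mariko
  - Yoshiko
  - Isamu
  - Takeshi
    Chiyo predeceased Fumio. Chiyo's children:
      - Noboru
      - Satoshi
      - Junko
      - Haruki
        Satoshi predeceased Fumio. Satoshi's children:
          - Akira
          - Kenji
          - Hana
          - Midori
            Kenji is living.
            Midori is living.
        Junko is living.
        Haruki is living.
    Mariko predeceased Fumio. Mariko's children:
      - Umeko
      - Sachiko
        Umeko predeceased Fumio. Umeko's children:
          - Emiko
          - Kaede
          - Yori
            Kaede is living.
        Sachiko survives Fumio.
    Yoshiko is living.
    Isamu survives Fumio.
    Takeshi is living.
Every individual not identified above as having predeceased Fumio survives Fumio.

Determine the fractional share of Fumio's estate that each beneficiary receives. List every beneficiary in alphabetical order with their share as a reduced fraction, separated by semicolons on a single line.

Akira 1/80; Emiko 1/30; Hana 1/80; Haruki 1/20; Isamu 1/5; Junko 1/20; Kaede 1/30; Kenji 1/80; Midori 1/80; Noboru 1/20; Sachiko 1/10; Takeshi 1/5; Yori 1/30; Yoshiko 1/5

There is no surviving spouse, so the entire estate passes to Fumio's descendants per stirpes.
The estate is divided into 5 equal shares of 1/5 among Chiyo, Mariko, Yoshiko, Isamu, Takeshi.
Chiyo predeceased; the 1/5 allotted to Chiyo's branch passes to Chiyo's issue by representation.
The 1/5 is divided into 4 equal shares of 1/20 among Noboru, Satoshi, Junko, Haruki.
Noboru is living and takes 1/20.
Satoshi predeceased; the 1/20 allotted to Satoshi's branch passes to Satoshi's issue by representation.
The 1/20 is divided into 4 equal shares of 1/80 among Akira, Kenji, Hana, Midori.
Akira is living and takes 1/80.
Kenji is living and takes 1/80.
Hana is living and takes 1/80.
Midori is living and takes 1/80.
Junko is living and takes 1/20.
Haruki is living and takes 1/20.
Mariko predeceased; the 1/5 allotted to Mariko's branch passes to Mariko's issue by representation.
The 1/5 is divided into 2 equal shares of 1/10 among Umeko, Sachiko.
Umeko predeceased; the 1/10 allotted to Umeko's branch passes to Umeko's issue by representation.
The 1/10 is divided into 3 equal shares of 1/30 among Emiko, Kaede, Yori.
Emiko is living and takes 1/30.
Kaede is living and takes 1/30.
Yori is living and takes 1/30.
Sachiko is living and takes 1/10.
Yoshiko is living and takes 1/5.
Isamu is living and takes 1/5.
Takeshi is living and takes 1/5.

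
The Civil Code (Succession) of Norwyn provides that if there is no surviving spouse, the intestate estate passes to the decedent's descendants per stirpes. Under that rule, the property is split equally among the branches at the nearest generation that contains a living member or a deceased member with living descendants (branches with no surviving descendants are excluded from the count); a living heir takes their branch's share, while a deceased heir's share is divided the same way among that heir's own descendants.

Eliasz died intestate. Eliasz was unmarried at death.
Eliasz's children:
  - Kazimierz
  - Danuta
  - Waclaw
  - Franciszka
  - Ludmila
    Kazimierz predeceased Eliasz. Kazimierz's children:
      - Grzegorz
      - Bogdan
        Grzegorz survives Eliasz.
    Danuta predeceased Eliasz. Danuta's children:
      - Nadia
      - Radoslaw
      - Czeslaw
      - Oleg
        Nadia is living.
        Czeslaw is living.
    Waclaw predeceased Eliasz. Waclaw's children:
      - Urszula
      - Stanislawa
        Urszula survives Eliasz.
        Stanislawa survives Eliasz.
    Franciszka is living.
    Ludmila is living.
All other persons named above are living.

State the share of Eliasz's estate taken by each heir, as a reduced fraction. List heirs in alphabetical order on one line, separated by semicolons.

There is no surviving spouse, so the entire estate passes to Eliasz's descendants per stirpes.
The estate is divided into 5 equal shares of 1/5 among Kazimierz, Danuta, Waclaw, Franciszka, Ludmila.
Kazimierz predeceased; the 1/5 allotted to Kazimierz's branch passes to Kazimierz's issue by representation.
The 1/5 is divided into 2 equal shares of 1/10 among Grzegorz, Bogdan.
Grzegorz is living and takes 1/10.
Bogdan is living and takes 1/10.
Danuta predeceased; the 1/5 allotted to Danuta's branch passes to Danuta's issue by representation.
The 1/5 is divided into 4 equal shares of 1/20 among Nadia, Radoslaw, Czeslaw, Oleg.
Nadia is living and takes 1/20.
Radoslaw is living and takes 1/20.
Czeslaw is living and takes 1/20.
Oleg is living and takes 1/20.
Waclaw predeceased; the 1/5 allotted to Waclaw's branch passes to Waclaw's issue by representation.
The 1/5 is divided into 2 equal shares of 1/10 among Urszula, Stanislawa.
Urszula is living and takes 1/10.
Stanislawa is living and takes 1/10.
Franciszka is living and takes 1/5.
Ludmila is living and takes 1/5.

Bogdan 1/10; Czeslaw 1/20; Franciszka 1/5; Grzegorz 1/10; Ludmila 1/5; Nadia 1/20; Oleg 1/20; Radoslaw 1/20; Stanislawa 1/10; Urszula 1/10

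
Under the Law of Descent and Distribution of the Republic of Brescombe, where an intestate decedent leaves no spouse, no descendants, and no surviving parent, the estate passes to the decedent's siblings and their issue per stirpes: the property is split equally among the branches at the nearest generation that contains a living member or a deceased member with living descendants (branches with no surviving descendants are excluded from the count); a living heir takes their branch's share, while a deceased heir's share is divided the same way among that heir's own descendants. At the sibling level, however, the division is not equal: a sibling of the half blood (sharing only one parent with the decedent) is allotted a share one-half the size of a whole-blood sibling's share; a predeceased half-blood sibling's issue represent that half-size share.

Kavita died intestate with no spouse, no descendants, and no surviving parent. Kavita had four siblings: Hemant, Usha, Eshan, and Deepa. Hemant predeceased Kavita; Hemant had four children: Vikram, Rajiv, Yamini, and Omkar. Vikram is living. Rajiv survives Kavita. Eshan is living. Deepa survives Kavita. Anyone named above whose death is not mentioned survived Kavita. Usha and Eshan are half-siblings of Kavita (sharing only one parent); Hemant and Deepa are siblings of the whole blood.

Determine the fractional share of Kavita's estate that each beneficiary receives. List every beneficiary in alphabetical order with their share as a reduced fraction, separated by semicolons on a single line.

Deepa 1/3; Eshan 1/6; Omkar 1/12; Rajiv 1/12; Usha 1/6; Vikram 1/12; Yamini 1/12

No spouse, descendants, or parent survives, so the estate passes to Kavita's siblings per stirpes.
Half-blood siblings count for one-half the weight of whole-blood siblings at the initial division.
Dividing 1 in proportion to weights (total weight 3): Hemant (weight 1) → 1/3; Usha (weight 1/2) → 1/6; Eshan (weight 1/2) → 1/6; Deepa (weight 1) → 1/3.
Hemant predeceased; the 1/3 allotted to Hemant's branch passes to Hemant's issue by representation.
The 1/3 is divided into 4 equal shares of 1/12 among Vikram, Rajiv, Yamini, Omkar.
Vikram is living and takes 1/12.
Rajiv is living and takes 1/12.
Yamini is living and takes 1/12.
Omkar is living and takes 1/12.
Usha is living and takes 1/6.
Eshan is living and takes 1/6.
Deepa is living and takes 1/3.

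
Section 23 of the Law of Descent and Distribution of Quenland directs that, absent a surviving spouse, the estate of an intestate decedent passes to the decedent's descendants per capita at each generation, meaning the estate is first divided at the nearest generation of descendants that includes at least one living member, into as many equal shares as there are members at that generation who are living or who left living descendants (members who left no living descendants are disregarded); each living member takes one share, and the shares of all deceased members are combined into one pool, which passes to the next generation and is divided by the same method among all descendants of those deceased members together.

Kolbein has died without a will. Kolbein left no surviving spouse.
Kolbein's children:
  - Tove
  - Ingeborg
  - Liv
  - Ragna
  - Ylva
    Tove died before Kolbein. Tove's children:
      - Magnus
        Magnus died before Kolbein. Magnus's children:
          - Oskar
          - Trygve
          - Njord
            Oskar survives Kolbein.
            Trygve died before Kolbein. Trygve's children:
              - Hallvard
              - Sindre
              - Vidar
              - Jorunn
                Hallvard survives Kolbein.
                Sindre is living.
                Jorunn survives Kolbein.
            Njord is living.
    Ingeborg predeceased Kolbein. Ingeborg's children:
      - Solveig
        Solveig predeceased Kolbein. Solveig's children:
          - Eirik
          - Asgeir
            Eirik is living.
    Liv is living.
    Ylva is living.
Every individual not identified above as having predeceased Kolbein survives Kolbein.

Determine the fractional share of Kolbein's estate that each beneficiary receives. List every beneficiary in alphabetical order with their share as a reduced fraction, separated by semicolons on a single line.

Asgeir 2/25; Eirik 2/25; Hallvard 1/50; Jorunn 1/50; Liv 1/5; Njord 2/25; Oskar 2/25; Ragna 1/5; Sindre 1/50; Vidar 1/50; Ylva 1/5

There is no surviving spouse, so the entire estate passes to Kolbein's descendants per capita at each generation.
At generation 1 (Tove, Ingeborg, Liv, Ragna, Ylva) there are 5 shares of (1)/5 = 1/5 each.
Living: Liv, Ragna, and Ylva — each takes 1/5.
Deceased: Tove and Ingeborg. Their combined 2/5 is pooled and carried to generation 2.
At generation 2 (Magnus, Solveig) there are 2 shares of (2/5)/2 = 1/5 each.
Deceased: Magnus and Solveig. Their combined 2/5 is pooled and carried to generation 3.
At generation 3 (Oskar, Trygve, Njord, Eirik, Asgeir) there are 5 shares of (2/5)/5 = 2/25 each.
Living: Oskar, Njord, Eirik, and Asgeir — each takes 2/25.
Deceased: Trygve. That 2/25 share is carried to generation 4.
At generation 4 (Hallvard, Sindre, Vidar, Jorunn) there are 4 shares of (2/25)/4 = 1/50 each.
Living: Hallvard, Sindre, Vidar, and Jorunn — each takes 1/50.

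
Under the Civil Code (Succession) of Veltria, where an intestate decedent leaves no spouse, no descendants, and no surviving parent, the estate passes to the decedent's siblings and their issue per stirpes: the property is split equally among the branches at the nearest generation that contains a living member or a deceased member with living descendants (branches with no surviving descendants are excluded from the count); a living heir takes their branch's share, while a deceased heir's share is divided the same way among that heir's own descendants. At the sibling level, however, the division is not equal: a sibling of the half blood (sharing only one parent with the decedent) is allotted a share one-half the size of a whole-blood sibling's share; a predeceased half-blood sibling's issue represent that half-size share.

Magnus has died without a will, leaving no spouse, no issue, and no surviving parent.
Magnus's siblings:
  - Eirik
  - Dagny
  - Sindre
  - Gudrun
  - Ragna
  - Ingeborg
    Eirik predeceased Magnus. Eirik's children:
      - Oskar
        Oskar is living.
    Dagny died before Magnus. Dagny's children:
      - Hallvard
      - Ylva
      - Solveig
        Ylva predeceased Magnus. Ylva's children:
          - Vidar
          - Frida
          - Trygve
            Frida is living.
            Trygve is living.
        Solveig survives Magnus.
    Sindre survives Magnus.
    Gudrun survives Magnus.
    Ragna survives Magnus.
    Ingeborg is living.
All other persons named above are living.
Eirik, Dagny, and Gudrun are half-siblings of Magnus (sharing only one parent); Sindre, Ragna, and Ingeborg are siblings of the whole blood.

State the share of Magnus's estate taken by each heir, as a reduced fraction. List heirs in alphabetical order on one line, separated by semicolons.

Frida 1/81; Gudrun 1/9; Hallvard 1/27; Ingeborg 2/9; Oskar 1/9; Ragna 2/9; Sindre 2/9; Solveig 1/27; Trygve 1/81; Vidar 1/81

No spouse, descendants, or parent survives, so the estate passes to Magnus's siblings per stirpes.
Half-blood siblings count for one-half the weight of whole-blood siblings at the initial division.
Dividing 1 in proportion to weights (total weight 9/2): Eirik (weight 1/2) → 1/9; Dagny (weight 1/2) → 1/9; Sindre (weight 1) → 2/9; Gudrun (weight 1/2) → 1/9; Ragna (weight 1) → 2/9; Ingeborg (weight 1) → 2/9.
Eirik predeceased; the 1/9 allotted to Eirik's branch passes to Eirik's issue by representation.
Oskar is the sole taker at this level and receives the full 1/9.
Dagny predeceased; the 1/9 allotted to Dagny's branch passes to Dagny's issue by representation.
The 1/9 is divided into 3 equal shares of 1/27 among Hallvard, Ylva, Solveig.
Hallvard is living and takes 1/27.
Ylva predeceased; the 1/27 allotted to Ylva's branch passes to Ylva's issue by representation.
The 1/27 is divided into 3 equal shares of 1/81 among Vidar, Frida, Trygve.
Vidar is living and takes 1/81.
Frida is living and takes 1/81.
Trygve is living and takes 1/81.
Solveig is living and takes 1/27.
Sindre is living and takes 2/9.
Gudrun is living and takes 1/9.
Ragna is living and takes 2/9.
Ingeborg is living and takes 2/9.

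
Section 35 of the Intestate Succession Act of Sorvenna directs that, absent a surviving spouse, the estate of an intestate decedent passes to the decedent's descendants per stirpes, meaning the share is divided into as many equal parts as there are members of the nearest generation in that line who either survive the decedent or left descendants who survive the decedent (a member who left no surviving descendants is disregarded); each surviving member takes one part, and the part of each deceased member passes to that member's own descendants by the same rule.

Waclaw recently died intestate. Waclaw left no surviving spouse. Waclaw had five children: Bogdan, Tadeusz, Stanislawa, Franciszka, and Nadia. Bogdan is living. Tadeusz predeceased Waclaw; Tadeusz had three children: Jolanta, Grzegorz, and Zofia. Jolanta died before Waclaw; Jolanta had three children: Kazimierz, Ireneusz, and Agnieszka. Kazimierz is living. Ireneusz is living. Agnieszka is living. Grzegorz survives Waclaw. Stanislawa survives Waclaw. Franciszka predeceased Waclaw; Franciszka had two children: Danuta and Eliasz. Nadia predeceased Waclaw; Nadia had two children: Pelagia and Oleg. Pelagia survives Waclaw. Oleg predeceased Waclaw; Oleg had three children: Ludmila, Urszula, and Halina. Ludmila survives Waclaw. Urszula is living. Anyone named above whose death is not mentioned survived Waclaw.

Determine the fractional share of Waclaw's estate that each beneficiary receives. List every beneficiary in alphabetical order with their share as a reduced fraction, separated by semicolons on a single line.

Agnieszka 1/45; Bogdan 1/5; Danuta 1/10; Eliasz 1/10; Grzegorz 1/15; Halina 1/30; Ireneusz 1/45; Kazimierz 1/45; Ludmila 1/30; Pelagia 1/10; Stanislawa 1/5; Urszula 1/30; Zofia 1/15

There is no surviving spouse, so the entire estate passes to Waclaw's descendants per stirpes.
The estate is divided into 5 equal shares of 1/5 among Bogdan, Tadeusz, Stanislawa, Franciszka, Nadia.
Bogdan is living and takes 1/5.
Tadeusz predeceased; the 1/5 allotted to Tadeusz's branch passes to Tadeusz's issue by representation.
The 1/5 is divided into 3 equal shares of 1/15 among Jolanta, Grzegorz, Zofia.
Jolanta predeceased; the 1/15 allotted to Jolanta's branch passes to Jolanta's issue by representation.
The 1/15 is divided into 3 equal shares of 1/45 among Kazimierz, Ireneusz, Agnieszka.
Kazimierz is living and takes 1/45.
Ireneusz is living and takes 1/45.
Agnieszka is living and takes 1/45.
Grzegorz is living and takes 1/15.
Zofia is living and takes 1/15.
Stanislawa is living and takes 1/5.
Franciszka predeceased; the 1/5 allotted to Franciszka's branch passes to Franciszka's issue by representation.
The 1/5 is divided into 2 equal shares of 1/10 among Danuta, Eliasz.
Danuta is living and takes 1/10.
Eliasz is living and takes 1/10.
Nadia predeceased; the 1/5 allotted to Nadia's branch passes to Nadia's issue by representation.
The 1/5 is divided into 2 equal shares of 1/10 among Pelagia, Oleg.
Pelagia is living and takes 1/10.
Oleg predeceased; the 1/10 allotted to Oleg's branch passes to Oleg's issue by representation.
The 1/10 is divided into 3 equal shares of 1/30 among Ludmila, Urszula, Halina.
Ludmila is living and takes 1/30.
Urszula is living and takes 1/30.
Halina is living and takes 1/30.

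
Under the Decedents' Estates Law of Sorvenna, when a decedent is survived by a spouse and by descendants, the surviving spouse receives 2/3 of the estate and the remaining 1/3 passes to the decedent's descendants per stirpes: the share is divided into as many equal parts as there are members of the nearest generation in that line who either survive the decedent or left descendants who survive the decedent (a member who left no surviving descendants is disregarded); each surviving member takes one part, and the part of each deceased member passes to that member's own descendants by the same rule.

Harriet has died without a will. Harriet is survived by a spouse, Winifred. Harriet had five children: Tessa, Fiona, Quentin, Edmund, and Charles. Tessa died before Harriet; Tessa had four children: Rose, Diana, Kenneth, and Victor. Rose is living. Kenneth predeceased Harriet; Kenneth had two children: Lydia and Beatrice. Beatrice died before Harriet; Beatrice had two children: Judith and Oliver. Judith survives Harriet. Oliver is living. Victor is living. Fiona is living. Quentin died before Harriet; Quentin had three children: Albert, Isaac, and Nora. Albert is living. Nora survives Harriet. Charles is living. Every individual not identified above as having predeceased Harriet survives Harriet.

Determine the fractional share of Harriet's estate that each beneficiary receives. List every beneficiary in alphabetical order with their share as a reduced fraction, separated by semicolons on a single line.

Winifred, as surviving spouse, takes 2/3.
The remaining 1/3 passes to Harriet's descendants per stirpes.
The 1/3 is divided into 5 equal shares of 1/15 among Tessa, Fiona, Quentin, Edmund, Charles.
Tessa predeceased; the 1/15 allotted to Tessa's branch passes to Tessa's issue by representation.
The 1/15 is divided into 4 equal shares of 1/60 among Rose, Diana, Kenneth, Victor.
Rose is living and takes 1/60.
Diana is living and takes 1/60.
Kenneth predeceased; the 1/60 allotted to Kenneth's branch passes to Kenneth's issue by representation.
The 1/60 is divided into 2 equal shares of 1/120 among Lydia, Beatrice.
Lydia is living and takes 1/120.
Beatrice predeceased; the 1/120 allotted to Beatrice's branch passes to Beatrice's issue by representation.
The 1/120 is divided into 2 equal shares of 1/240 among Judith, Oliver.
Judith is living and takes 1/240.
Oliver is living and takes 1/240.
Victor is living and takes 1/60.
Fiona is living and takes 1/15.
Quentin predeceased; the 1/15 allotted to Quentin's branch passes to Quentin's issue by representation.
The 1/15 is divided into 3 equal shares of 1/45 among Albert, Isaac, Nora.
Albert is living and takes 1/45.
Isaac is living and takes 1/45.
Nora is living and takes 1/45.
Edmund is living and takes 1/15.
Charles is living and takes 1/15.

Albert 1/45; Charles 1/15; Diana 1/60; Edmund 1/15; Fiona 1/15; Isaac 1/45; Judith 1/240; Lydia 1/120; Nora 1/45; Oliver 1/240; Rose 1/60; Victor 1/60; Winifred 2/3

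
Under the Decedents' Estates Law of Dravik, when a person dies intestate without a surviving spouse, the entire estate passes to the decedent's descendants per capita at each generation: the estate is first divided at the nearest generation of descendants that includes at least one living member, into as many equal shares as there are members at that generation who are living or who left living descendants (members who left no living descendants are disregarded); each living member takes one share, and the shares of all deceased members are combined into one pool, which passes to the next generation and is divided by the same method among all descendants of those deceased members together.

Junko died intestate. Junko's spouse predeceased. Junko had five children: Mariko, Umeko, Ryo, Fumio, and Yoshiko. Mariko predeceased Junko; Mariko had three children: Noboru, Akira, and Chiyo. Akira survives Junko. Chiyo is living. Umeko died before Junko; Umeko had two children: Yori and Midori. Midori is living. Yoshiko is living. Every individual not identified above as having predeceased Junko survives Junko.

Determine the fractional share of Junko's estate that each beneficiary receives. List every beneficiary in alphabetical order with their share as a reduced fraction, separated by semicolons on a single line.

There is no surviving spouse, so the entire estate passes to Junko's descendants per capita at each generation.
At generation 1 (Mariko, Umeko, Ryo, Fumio, Yoshiko) there are 5 shares of (1)/5 = 1/5 each.
Living: Ryo, Fumio, and Yoshiko — each takes 1/5.
Deceased: Mariko and Umeko. Their combined 2/5 is pooled and carried to generation 2.
At generation 2 (Noboru, Akira, Chiyo, Yori, Midori) there are 5 shares of (2/5)/5 = 2/25 each.
Living: Noboru, Akira, Chiyo, Yori, and Midori — each takes 2/25.

Akira 2/25; Chiyo 2/25; Fumio 1/5; Midori 2/25; Noboru 2/25; Ryo 1/5; Yori 2/25; Yoshiko 1/5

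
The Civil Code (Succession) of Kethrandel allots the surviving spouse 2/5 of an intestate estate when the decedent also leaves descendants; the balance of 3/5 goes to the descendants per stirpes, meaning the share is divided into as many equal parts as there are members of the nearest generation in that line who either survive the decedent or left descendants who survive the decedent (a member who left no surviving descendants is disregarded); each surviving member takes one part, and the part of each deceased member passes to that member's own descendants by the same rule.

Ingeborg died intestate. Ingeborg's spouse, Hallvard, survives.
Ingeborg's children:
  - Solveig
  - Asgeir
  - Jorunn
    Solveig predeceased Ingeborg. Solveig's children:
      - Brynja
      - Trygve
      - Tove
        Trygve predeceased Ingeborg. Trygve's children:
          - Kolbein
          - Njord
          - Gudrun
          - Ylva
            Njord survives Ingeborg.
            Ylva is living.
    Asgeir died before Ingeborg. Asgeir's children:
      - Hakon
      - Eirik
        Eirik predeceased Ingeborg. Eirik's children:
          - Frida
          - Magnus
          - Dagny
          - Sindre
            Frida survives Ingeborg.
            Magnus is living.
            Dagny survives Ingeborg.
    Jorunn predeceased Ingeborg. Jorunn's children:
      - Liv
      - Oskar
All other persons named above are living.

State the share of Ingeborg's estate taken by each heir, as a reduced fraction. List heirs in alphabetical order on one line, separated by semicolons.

Brynja 1/15; Dagny 1/40; Frida 1/40; Gudrun 1/60; Hakon 1/10; Hallvard 2/5; Kolbein 1/60; Liv 1/10; Magnus 1/40; Njord 1/60; Oskar 1/10; Sindre 1/40; Tove 1/15; Ylva 1/60

Hallvard, as surviving spouse, takes 2/5.
The remaining 3/5 passes to Ingeborg's descendants per stirpes.
The 3/5 is divided into 3 equal shares of 1/5 among Solveig, Asgeir, Jorunn.
Solveig predeceased; the 1/5 allotted to Solveig's branch passes to Solveig's issue by representation.
The 1/5 is divided into 3 equal shares of 1/15 among Brynja, Trygve, Tove.
Brynja is living and takes 1/15.
Trygve predeceased; the 1/15 allotted to Trygve's branch passes to Trygve's issue by representation.
The 1/15 is divided into 4 equal shares of 1/60 among Kolbein, Njord, Gudrun, Ylva.
Kolbein is living and takes 1/60.
Njord is living and takes 1/60.
Gudrun is living and takes 1/60.
Ylva is living and takes 1/60.
Tove is living and takes 1/15.
Asgeir predeceased; the 1/5 allotted to Asgeir's branch passes to Asgeir's issue by representation.
The 1/5 is divided into 2 equal shares of 1/10 among Hakon, Eirik.
Hakon is living and takes 1/10.
Eirik predeceased; the 1/10 allotted to Eirik's branch passes to Eirik's issue by representation.
The 1/10 is divided into 4 equal shares of 1/40 among Frida, Magnus, Dagny, Sindre.
Frida is living and takes 1/40.
Magnus is living and takes 1/40.
Dagny is living and takes 1/40.
Sindre is living and takes 1/40.
Jorunn predeceased; the 1/5 allotted to Jorunn's branch passes to Jorunn's issue by representation.
The 1/5 is divided into 2 equal shares of 1/10 among Liv, Oskar.
Liv is living and takes 1/10.
Oskar is living and takes 1/10.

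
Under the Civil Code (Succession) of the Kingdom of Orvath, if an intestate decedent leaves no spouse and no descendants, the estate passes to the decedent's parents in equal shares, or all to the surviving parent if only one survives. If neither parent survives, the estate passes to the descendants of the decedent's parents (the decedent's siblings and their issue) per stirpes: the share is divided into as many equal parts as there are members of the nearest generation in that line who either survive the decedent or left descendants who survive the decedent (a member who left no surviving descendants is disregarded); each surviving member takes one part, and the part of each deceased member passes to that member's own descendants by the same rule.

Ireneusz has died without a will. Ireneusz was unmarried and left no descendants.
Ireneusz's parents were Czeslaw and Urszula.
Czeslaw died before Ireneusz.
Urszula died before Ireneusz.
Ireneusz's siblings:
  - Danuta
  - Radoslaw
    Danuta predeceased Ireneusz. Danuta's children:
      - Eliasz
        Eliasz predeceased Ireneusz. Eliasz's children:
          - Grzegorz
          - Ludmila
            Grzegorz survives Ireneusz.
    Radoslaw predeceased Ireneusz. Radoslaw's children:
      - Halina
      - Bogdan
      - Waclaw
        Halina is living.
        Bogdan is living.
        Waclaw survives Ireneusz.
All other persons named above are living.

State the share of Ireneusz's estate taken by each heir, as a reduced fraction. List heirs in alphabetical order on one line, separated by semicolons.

Bogdan 1/6; Grzegorz 1/4; Halina 1/6; Ludmila 1/4; Waclaw 1/6

Neither parent survives and there are no descendants, so the estate passes to Ireneusz's siblings and their issue per stirpes.
The estate is divided into 2 equal shares of 1/2 among Danuta, Radoslaw.
Danuta predeceased; the 1/2 allotted to Danuta's branch passes to Danuta's issue by representation.
Eliasz's line is the sole branch at this level, so the full 1/2 passes to Eliasz's issue by representation.
The 1/2 is divided into 2 equal shares of 1/4 among Grzegorz, Ludmila.
Grzegorz is living and takes 1/4.
Ludmila is living and takes 1/4.
Radoslaw predeceased; the 1/2 allotted to Radoslaw's branch passes to Radoslaw's issue by representation.
The 1/2 is divided into 3 equal shares of 1/6 among Halina, Bogdan, Waclaw.
Halina is living and takes 1/6.
Bogdan is living and takes 1/6.
Waclaw is living and takes 1/6.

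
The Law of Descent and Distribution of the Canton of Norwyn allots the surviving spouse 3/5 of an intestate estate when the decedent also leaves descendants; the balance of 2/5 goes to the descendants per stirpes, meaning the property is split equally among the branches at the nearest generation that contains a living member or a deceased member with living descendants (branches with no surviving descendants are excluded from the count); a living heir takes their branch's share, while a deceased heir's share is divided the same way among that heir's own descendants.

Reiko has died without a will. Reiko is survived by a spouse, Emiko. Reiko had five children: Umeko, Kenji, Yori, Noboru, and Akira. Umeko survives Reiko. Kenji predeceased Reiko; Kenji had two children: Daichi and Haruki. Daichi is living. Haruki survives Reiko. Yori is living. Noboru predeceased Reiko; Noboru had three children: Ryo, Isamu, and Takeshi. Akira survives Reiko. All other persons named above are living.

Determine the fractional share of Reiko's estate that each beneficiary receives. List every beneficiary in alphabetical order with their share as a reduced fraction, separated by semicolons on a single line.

Emiko, as surviving spouse, takes 3/5.
The remaining 2/5 passes to Reiko's descendants per stirpes.
The 2/5 is divided into 5 equal shares of 2/25 among Umeko, Kenji, Yori, Noboru, Akira.
Umeko is living and takes 2/25.
Kenji predeceased; the 2/25 allotted to Kenji's branch passes to Kenji's issue by representation.
The 2/25 is divided into 2 equal shares of 1/25 among Daichi, Haruki.
Daichi is living and takes 1/25.
Haruki is living and takes 1/25.
Yori is living and takes 2/25.
Noboru predeceased; the 2/25 allotted to Noboru's branch passes to Noboru's issue by representation.
The 2/25 is divided into 3 equal shares of 2/75 among Ryo, Isamu, Takeshi.
Ryo is living and takes 2/75.
Isamu is living and takes 2/75.
Takeshi is living and takes 2/75.
Akira is living and takes 2/25.

Akira 2/25; Daichi 1/25; Emiko 3/5; Haruki 1/25; Isamu 2/75; Ryo 2/75; Takeshi 2/75; Umeko 2/25; Yori 2/25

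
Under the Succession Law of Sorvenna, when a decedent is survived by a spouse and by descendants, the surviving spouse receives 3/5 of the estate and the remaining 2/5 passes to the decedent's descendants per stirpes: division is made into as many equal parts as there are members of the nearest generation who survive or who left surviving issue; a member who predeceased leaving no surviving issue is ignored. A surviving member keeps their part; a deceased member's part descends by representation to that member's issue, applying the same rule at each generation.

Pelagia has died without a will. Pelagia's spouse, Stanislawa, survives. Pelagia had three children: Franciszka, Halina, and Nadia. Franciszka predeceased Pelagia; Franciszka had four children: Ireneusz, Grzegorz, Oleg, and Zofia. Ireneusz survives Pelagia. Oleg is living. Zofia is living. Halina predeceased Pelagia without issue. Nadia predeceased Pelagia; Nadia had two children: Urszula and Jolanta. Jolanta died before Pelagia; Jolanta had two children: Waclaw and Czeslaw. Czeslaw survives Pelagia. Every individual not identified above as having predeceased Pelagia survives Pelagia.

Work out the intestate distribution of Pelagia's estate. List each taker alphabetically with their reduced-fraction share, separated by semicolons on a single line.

Czeslaw 1/20; Grzegorz 1/20; Ireneusz 1/20; Oleg 1/20; Stanislawa 3/5; Urszula 1/10; Waclaw 1/20; Zofia 1/20

Stanislawa, as surviving spouse, takes 3/5.
The remaining 2/5 passes to Pelagia's descendants per stirpes.
Halina left no surviving issue, so that branch lapses and is disregarded.
The 2/5 is divided into 2 equal shares of 1/5 among Franciszka, Nadia.
Franciszka predeceased; the 1/5 allotted to Franciszka's branch passes to Franciszka's issue by representation.
The 1/5 is divided into 4 equal shares of 1/20 among Ireneusz, Grzegorz, Oleg, Zofia.
Ireneusz is living and takes 1/20.
Grzegorz is living and takes 1/20.
Oleg is living and takes 1/20.
Zofia is living and takes 1/20.
Nadia predeceased; the 1/5 allotted to Nadia's branch passes to Nadia's issue by representation.
The 1/5 is divided into 2 equal shares of 1/10 among Urszula, Jolanta.
Urszula is living and takes 1/10.
Jolanta predeceased; the 1/10 allotted to Jolanta's branch passes to Jolanta's issue by representation.
The 1/10 is divided into 2 equal shares of 1/20 among Waclaw, Czeslaw.
Waclaw is living and takes 1/20.
Czeslaw is living and takes 1/20.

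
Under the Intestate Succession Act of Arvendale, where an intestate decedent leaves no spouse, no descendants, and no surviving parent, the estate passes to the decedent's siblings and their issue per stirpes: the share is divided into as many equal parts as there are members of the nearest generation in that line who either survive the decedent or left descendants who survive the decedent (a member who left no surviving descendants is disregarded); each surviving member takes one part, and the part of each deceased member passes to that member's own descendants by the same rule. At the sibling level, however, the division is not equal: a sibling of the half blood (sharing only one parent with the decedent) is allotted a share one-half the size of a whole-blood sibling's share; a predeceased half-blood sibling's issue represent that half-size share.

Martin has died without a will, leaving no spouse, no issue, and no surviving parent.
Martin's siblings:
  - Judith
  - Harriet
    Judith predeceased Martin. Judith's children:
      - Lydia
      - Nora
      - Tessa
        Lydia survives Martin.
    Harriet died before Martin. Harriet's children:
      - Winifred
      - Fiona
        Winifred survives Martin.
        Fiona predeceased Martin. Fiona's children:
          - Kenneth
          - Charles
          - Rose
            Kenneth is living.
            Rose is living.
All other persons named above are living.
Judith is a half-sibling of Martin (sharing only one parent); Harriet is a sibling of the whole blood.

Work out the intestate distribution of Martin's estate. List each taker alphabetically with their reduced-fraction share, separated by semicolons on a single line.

No spouse, descendants, or parent survives, so the estate passes to Martin's siblings per stirpes.
Half-blood siblings count for one-half the weight of whole-blood siblings at the initial division.
Dividing 1 in proportion to weights (total weight 3/2): Judith (weight 1/2) → 1/3; Harriet (weight 1) → 2/3.
Judith predeceased; the 1/3 allotted to Judith's branch passes to Judith's issue by representation.
The 1/3 is divided into 3 equal shares of 1/9 among Lydia, Nora, Tessa.
Lydia is living and takes 1/9.
Nora is living and takes 1/9.
Tessa is living and takes 1/9.
Harriet predeceased; the 2/3 allotted to Harriet's branch passes to Harriet's issue by representation.
The 2/3 is divided into 2 equal shares of 1/3 among Winifred, Fiona.
Winifred is living and takes 1/3.
Fiona predeceased; the 1/3 allotted to Fiona's branch passes to Fiona's issue by representation.
The 1/3 is divided into 3 equal shares of 1/9 among Kenneth, Charles, Rose.
Kenneth is living and takes 1/9.
Charles is living and takes 1/9.
Rose is living and takes 1/9.

Charles 1/9; Kenneth 1/9; Lydia 1/9; Nora 1/9; Rose 1/9; Tessa 1/9; Winifred 1/3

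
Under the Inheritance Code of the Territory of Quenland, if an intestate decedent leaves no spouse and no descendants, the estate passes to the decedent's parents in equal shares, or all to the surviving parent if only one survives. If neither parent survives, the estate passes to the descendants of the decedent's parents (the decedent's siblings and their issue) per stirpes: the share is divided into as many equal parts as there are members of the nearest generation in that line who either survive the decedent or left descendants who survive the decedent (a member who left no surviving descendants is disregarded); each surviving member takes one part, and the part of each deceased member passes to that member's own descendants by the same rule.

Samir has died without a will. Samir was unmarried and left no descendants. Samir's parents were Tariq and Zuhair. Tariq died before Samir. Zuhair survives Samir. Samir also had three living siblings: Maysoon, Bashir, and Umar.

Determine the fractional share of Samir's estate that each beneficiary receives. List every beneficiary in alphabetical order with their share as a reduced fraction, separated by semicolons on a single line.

Zuhair 1

Only one parent, Zuhair, survives, so Zuhair takes the entire estate. The siblings take nothing because a surviving parent has priority.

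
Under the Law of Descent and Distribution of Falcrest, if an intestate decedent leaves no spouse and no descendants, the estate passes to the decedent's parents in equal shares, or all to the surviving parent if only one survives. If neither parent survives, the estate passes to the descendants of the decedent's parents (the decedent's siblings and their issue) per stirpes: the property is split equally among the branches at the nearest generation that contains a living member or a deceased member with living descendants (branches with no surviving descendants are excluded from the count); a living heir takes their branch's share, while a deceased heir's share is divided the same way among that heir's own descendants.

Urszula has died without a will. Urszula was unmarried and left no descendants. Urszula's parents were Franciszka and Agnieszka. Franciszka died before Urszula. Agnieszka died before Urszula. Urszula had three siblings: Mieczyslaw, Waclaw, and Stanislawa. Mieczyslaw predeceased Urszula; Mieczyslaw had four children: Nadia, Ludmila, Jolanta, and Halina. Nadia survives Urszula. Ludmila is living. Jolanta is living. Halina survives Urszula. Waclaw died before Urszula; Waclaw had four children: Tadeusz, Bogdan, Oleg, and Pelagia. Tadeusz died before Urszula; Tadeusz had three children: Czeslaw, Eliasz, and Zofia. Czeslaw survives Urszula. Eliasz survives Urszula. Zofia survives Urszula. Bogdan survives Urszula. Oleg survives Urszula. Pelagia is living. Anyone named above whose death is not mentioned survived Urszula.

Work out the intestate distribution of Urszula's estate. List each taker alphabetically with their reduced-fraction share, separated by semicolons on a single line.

Bogdan 1/12; Czeslaw 1/36; Eliasz 1/36; Halina 1/12; Jolanta 1/12; Ludmila 1/12; Nadia 1/12; Oleg 1/12; Pelagia 1/12; Stanislawa 1/3; Zofia 1/36

Neither parent survives and there are no descendants, so the estate passes to Urszula's siblings and their issue per stirpes.
The estate is divided into 3 equal shares of 1/3 among Mieczyslaw, Waclaw, Stanislawa.
Mieczyslaw predeceased; the 1/3 allotted to Mieczyslaw's branch passes to Mieczyslaw's issue by representation.
The 1/3 is divided into 4 equal shares of 1/12 among Nadia, Ludmila, Jolanta, Halina.
Nadia is living and takes 1/12.
Ludmila is living and takes 1/12.
Jolanta is living and takes 1/12.
Halina is living and takes 1/12.
Waclaw predeceased; the 1/3 allotted to Waclaw's branch passes to Waclaw's issue by representation.
The 1/3 is divided into 4 equal shares of 1/12 among Tadeusz, Bogdan, Oleg, Pelagia.
Tadeusz predeceased; the 1/12 allotted to Tadeusz's branch passes to Tadeusz's issue by representation.
The 1/12 is divided into 3 equal shares of 1/36 among Czeslaw, Eliasz, Zofia.
Czeslaw is living and takes 1/36.
Eliasz is living and takes 1/36.
Zofia is living and takes 1/36.
Bogdan is living and takes 1/12.
Oleg is living and takes 1/12.
Pelagia is living and takes 1/12.
Stanislawa is living and takes 1/3.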